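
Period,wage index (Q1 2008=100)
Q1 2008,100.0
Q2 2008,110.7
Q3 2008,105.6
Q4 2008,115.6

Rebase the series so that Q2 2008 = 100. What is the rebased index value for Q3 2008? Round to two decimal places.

95.39

Rebased(Q3 2008) = 105.6 / 110.7 × 100 = 95.3930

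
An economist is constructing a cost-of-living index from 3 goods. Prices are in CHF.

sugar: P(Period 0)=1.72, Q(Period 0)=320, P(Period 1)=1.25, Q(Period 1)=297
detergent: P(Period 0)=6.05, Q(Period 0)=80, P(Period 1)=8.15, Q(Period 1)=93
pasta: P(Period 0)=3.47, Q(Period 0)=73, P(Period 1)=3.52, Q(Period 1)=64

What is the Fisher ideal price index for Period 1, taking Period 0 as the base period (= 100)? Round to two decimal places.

Laspeyres component (base-period weights):
ΣP(Period 1)Q(Period 0) = 1.25×320 + 8.15×80 + 3.52×73 = 400 + 652 + 256.96 = 1308.96
ΣP(Period 0)Q(Period 0) = 1.72×320 + 6.05×80 + 3.47×73 = 550.4 + 484 + 253.31 = 1287.71
L = 1308.96 / 1287.71 × 100 = 101.6502
Paasche component (current-period weights):
ΣP(Period 1)Q(Period 1) = 1.25×297 + 8.15×93 + 3.52×64 = 371.25 + 757.95 + 225.28 = 1354.48
ΣP(Period 0)Q(Period 1) = 1.72×297 + 6.05×93 + 3.47×64 = 510.84 + 562.65 + 222.08 = 1295.57
P = 1354.48 / 1295.57 × 100 = 104.5470
Fisher = √(L × P) = √(101.6502 × 104.5470) = 103.0885

103.09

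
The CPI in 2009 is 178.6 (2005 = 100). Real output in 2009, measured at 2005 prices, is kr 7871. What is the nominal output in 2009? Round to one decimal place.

14057.6

Nominal = Real × (Index/100) = 7871 × (178.6/100)
        = 7871 × 1.786 = 14057.6060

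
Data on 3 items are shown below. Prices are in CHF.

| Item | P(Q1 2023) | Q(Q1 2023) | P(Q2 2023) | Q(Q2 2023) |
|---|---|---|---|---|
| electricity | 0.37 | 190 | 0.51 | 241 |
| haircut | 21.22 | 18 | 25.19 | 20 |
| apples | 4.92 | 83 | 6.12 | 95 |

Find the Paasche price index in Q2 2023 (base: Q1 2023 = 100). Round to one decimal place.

Paasche price index uses current-period quantities as weights.
ΣP(Q2 2023)·Q(Q2 2023) = 0.51×241 + 25.19×20 + 6.12×95 = 122.91 + 503.8 + 581.4 = 1208.11
ΣP(Q1 2023)·Q(Q2 2023) = 0.37×241 + 21.22×20 + 4.92×95 = 89.17 + 424.4 + 467.4 = 980.97
Index = 1208.11 / 980.97 × 100 = 123.1546

123.2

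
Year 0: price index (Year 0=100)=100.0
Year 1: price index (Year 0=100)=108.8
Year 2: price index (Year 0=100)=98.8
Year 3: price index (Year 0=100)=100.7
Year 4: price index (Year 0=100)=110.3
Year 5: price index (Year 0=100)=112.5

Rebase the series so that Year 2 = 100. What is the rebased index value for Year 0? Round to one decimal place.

101.2

Rebased(Year 0) = 100.0 / 98.8 × 100 = 101.2146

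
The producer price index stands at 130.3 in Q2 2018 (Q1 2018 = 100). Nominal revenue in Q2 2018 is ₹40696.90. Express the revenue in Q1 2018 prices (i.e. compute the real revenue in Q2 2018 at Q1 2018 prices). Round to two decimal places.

31233.23

Real = Nominal ÷ (Index/100) = 40696.90 ÷ (130.3/100)
     = 40696.90 ÷ 1.303 = 31233.2310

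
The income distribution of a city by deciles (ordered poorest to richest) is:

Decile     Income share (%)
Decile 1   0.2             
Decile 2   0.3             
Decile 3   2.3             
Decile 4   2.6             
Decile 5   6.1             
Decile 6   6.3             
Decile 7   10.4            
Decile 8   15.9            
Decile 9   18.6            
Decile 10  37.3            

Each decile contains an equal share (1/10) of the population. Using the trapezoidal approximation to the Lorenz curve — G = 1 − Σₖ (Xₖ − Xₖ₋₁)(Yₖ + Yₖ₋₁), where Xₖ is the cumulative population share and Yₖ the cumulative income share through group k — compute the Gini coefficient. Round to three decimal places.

Cumulative income shares Yₖ: 0.0020, 0.0050, 0.0280, 0.0540, 0.1150, 0.1780, 0.2820, 0.4410, 0.6270, 1.0000
Σ (Xₖ−Xₖ₋₁)(Yₖ+Yₖ₋₁) = (1/10)(0.0020+0.0000) + (1/10)(0.0050+0.0020) + (1/10)(0.0280+0.0050) + (1/10)(0.0540+0.0280) + (1/10)(0.1150+0.0540) + (1/10)(0.1780+0.1150) + (1/10)(0.2820+0.1780) + (1/10)(0.4410+0.2820) + (1/10)(0.6270+0.4410) + (1/10)(1.0000+0.6270)
  = 0.0002 + 0.0007 + 0.0033 + 0.0082 + 0.0169 + 0.0293 + 0.0460 + 0.0723 + 0.1068 + 0.1627 = 0.4464
G = 1 − 0.4464 = 0.5536

0.554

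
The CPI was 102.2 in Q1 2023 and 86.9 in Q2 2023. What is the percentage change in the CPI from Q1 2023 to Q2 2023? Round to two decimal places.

Change = (86.9 − 102.2) / 102.2 × 100
       = -15.3 / 102.2 × 100 = -14.9706%

-14.97%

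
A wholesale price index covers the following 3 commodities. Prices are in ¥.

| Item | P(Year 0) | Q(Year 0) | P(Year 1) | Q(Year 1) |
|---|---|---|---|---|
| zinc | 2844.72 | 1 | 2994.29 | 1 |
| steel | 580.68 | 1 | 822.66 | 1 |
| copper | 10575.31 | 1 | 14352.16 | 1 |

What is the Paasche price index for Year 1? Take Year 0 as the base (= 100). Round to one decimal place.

Paasche price index uses current-period quantities as weights.
ΣP(Year 1)·Q(Year 1) = 2994.29×1 + 822.66×1 + 14352.16×1 = 2994.29 + 822.66 + 14352.16 = 18169.11
ΣP(Year 0)·Q(Year 1) = 2844.72×1 + 580.68×1 + 10575.31×1 = 2844.72 + 580.68 + 10575.31 = 14000.71
Index = 18169.11 / 14000.71 × 100 = 129.7728

129.8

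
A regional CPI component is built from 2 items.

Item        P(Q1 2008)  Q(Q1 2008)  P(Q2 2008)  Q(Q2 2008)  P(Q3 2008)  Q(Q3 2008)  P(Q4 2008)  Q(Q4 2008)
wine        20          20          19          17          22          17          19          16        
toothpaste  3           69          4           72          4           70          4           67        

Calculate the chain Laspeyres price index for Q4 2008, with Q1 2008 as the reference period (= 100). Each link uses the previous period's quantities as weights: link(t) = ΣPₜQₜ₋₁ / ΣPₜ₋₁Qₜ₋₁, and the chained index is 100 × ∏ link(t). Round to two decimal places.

Link Q1 2008→Q2 2008:
ΣP(Q2 2008)Q(Q1 2008) = 19×20 + 4×69 = 380 + 276 = 656
ΣP(Q1 2008)Q(Q1 2008) = 20×20 + 3×69 = 400 + 207 = 607
link = 656/607 = 1.080725
Link Q2 2008→Q3 2008:
ΣP(Q3 2008)Q(Q2 2008) = 22×17 + 4×72 = 374 + 288 = 662
ΣP(Q2 2008)Q(Q2 2008) = 19×17 + 4×72 = 323 + 288 = 611
link = 662/611 = 1.083470
Link Q3 2008→Q4 2008:
ΣP(Q4 2008)Q(Q3 2008) = 19×17 + 4×70 = 323 + 280 = 603
ΣP(Q3 2008)Q(Q3 2008) = 22×17 + 4×70 = 374 + 280 = 654
link = 603/654 = 0.922018
Chained index = 100 × 1.080725 × 1.083470 × 0.922018 = 107.9621

107.96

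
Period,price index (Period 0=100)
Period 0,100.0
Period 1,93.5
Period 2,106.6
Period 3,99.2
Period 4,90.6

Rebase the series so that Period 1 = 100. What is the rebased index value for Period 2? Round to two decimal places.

Rebased(Period 2) = 106.6 / 93.5 × 100 = 114.0107

114.01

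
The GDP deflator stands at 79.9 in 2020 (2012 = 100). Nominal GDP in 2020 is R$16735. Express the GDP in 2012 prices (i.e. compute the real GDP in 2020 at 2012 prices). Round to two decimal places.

20944.93

Real = Nominal ÷ (Index/100) = 16735 ÷ (79.9/100)
     = 16735 ÷ 0.799 = 20944.9312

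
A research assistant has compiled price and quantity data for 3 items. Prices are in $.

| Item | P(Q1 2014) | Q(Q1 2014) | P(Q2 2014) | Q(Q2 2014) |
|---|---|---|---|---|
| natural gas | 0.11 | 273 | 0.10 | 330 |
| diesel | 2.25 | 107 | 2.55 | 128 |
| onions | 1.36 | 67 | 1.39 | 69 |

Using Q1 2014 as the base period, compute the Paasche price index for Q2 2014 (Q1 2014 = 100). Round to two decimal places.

Paasche price index uses current-period quantities as weights.
ΣP(Q2 2014)·Q(Q2 2014) = 0.10×330 + 2.55×128 + 1.39×69 = 33 + 326.4 + 95.91 = 455.31
ΣP(Q1 2014)·Q(Q2 2014) = 0.11×330 + 2.25×128 + 1.36×69 = 36.3 + 288 + 93.84 = 418.14
Index = 455.31 / 418.14 × 100 = 108.8894

108.89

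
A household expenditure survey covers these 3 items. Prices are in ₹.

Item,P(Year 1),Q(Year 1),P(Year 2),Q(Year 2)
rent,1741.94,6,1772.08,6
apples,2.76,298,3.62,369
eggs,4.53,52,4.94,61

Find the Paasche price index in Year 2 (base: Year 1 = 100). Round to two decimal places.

Paasche price index uses current-period quantities as weights.
ΣP(Year 2)·Q(Year 2) = 1772.08×6 + 3.62×369 + 4.94×61 = 10632.48 + 1335.78 + 301.34 = 12269.6
ΣP(Year 1)·Q(Year 2) = 1741.94×6 + 2.76×369 + 4.53×61 = 10451.64 + 1018.44 + 276.33 = 11746.41
Index = 12269.6 / 11746.41 × 100 = 104.4540

104.45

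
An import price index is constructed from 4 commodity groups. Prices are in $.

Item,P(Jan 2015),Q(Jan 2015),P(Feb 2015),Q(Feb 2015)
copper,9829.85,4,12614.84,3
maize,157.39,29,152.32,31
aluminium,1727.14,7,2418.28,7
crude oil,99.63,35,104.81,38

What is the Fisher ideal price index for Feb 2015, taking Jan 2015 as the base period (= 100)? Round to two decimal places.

Laspeyres component (base-period weights):
ΣP(Feb 2015)Q(Jan 2015) = 12614.84×4 + 152.32×29 + 2418.28×7 + 104.81×35 = 50459.36 + 4417.28 + 16927.96 + 3668.35 = 75472.95
ΣP(Jan 2015)Q(Jan 2015) = 9829.85×4 + 157.39×29 + 1727.14×7 + 99.63×35 = 39319.4 + 4564.31 + 12089.98 + 3487.05 = 59460.74
L = 75472.95 / 59460.74 × 100 = 126.9290
Paasche component (current-period weights):
ΣP(Feb 2015)Q(Feb 2015) = 12614.84×3 + 152.32×31 + 2418.28×7 + 104.81×38 = 37844.52 + 4721.92 + 16927.96 + 3982.78 = 63477.18
ΣP(Jan 2015)Q(Feb 2015) = 9829.85×3 + 157.39×31 + 1727.14×7 + 99.63×38 = 29489.55 + 4879.09 + 12089.98 + 3785.94 = 50244.56
P = 63477.18 / 50244.56 × 100 = 126.3364
Fisher = √(L × P) = √(126.9290 × 126.3364) = 126.6324

126.63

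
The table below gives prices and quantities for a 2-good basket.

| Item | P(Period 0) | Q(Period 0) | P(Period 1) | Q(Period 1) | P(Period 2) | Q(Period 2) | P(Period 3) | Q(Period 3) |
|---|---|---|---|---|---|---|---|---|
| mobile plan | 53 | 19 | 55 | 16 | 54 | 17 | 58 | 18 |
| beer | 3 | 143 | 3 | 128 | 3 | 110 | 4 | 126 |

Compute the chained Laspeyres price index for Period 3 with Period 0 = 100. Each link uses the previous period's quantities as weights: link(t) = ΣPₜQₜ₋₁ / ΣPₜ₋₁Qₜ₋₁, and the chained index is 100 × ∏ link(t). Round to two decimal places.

Link Period 0→Period 1:
ΣP(Period 1)Q(Period 0) = 55×19 + 3×143 = 1045 + 429 = 1474
ΣP(Period 0)Q(Period 0) = 53×19 + 3×143 = 1007 + 429 = 1436
link = 1474/1436 = 1.026462
Link Period 1→Period 2:
ΣP(Period 2)Q(Period 1) = 54×16 + 3×128 = 864 + 384 = 1248
ΣP(Period 1)Q(Period 1) = 55×16 + 3×128 = 880 + 384 = 1264
link = 1248/1264 = 0.987342
Link Period 2→Period 3:
ΣP(Period 3)Q(Period 2) = 58×17 + 4×110 = 986 + 440 = 1426
ΣP(Period 2)Q(Period 2) = 54×17 + 3×110 = 918 + 330 = 1248
link = 1426/1248 = 1.142628
Chained index = 100 × 1.026462 × 0.987342 × 1.142628 = 115.8018

115.80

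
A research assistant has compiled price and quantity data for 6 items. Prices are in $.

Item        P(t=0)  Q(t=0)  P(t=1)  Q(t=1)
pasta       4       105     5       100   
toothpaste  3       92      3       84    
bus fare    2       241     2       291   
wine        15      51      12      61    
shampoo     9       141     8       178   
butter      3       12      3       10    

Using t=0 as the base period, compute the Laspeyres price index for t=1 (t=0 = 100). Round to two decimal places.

94.18

Laspeyres price index uses base-period quantities as weights.
ΣP(t=1)·Q(t=0) = 5×105 + 3×92 + 2×241 + 12×51 + 8×141 + 3×12 = 525 + 276 + 482 + 612 + 1128 + 36 = 3059
ΣP(t=0)·Q(t=0) = 4×105 + 3×92 + 2×241 + 15×51 + 9×141 + 3×12 = 420 + 276 + 482 + 765 + 1269 + 36 = 3248
Index = 3059 / 3248 × 100 = 94.1810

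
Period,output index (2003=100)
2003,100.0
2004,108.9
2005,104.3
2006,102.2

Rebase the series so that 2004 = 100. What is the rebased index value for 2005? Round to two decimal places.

95.78

Rebased(2005) = 104.3 / 108.9 × 100 = 95.7759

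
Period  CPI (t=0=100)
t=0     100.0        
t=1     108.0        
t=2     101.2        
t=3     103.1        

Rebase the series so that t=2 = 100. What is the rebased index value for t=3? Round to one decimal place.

Rebased(t=3) = 103.1 / 101.2 × 100 = 101.8775

101.9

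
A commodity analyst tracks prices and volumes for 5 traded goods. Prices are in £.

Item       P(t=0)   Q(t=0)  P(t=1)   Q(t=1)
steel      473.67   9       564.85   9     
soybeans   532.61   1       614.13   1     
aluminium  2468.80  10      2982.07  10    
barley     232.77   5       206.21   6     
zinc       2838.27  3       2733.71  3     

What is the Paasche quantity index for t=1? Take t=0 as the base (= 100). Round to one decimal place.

100.5

Paasche quantity index uses current-period prices as weights.
ΣP(t=1)·Q(t=1) = 564.85×9 + 614.13×1 + 2982.07×10 + 206.21×6 + 2733.71×3 = 5083.65 + 614.13 + 29820.7 + 1237.26 + 8201.13 = 44956.87
ΣP(t=1)·Q(t=0) = 564.85×9 + 614.13×1 + 2982.07×10 + 206.21×5 + 2733.71×3 = 5083.65 + 614.13 + 29820.7 + 1031.05 + 8201.13 = 44750.66
Index = 44956.87 / 44750.66 × 100 = 100.4608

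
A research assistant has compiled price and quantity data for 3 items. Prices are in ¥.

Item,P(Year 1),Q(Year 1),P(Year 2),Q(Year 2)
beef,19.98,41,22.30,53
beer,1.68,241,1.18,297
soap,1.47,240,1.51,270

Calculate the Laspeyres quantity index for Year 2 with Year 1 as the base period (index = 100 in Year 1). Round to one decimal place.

Laspeyres quantity index uses base-period prices as weights.
ΣP(Year 1)·Q(Year 2) = 19.98×53 + 1.68×297 + 1.47×270 = 1058.94 + 498.96 + 396.9 = 1954.8
ΣP(Year 1)·Q(Year 1) = 19.98×41 + 1.68×241 + 1.47×240 = 819.18 + 404.88 + 352.8 = 1576.86
Index = 1954.8 / 1576.86 × 100 = 123.9679

124.0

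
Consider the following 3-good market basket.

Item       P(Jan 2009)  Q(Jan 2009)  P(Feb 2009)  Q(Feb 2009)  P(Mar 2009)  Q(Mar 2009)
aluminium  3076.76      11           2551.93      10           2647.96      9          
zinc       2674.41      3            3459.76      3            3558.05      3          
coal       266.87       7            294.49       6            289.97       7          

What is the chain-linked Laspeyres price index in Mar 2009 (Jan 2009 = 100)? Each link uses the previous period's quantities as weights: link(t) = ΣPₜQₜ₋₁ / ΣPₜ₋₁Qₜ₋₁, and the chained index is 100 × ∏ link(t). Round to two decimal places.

Link Jan 2009→Feb 2009:
ΣP(Feb 2009)Q(Jan 2009) = 2551.93×11 + 3459.76×3 + 294.49×7 = 28071.23 + 10379.28 + 2061.43 = 40511.94
ΣP(Jan 2009)Q(Jan 2009) = 3076.76×11 + 2674.41×3 + 266.87×7 = 33844.36 + 8023.23 + 1868.09 = 43735.68
link = 40511.94/43735.68 = 0.926290
Link Feb 2009→Mar 2009:
ΣP(Mar 2009)Q(Feb 2009) = 2647.96×10 + 3558.05×3 + 289.97×6 = 26479.6 + 10674.15 + 1739.82 = 38893.57
ΣP(Feb 2009)Q(Feb 2009) = 2551.93×10 + 3459.76×3 + 294.49×6 = 25519.3 + 10379.28 + 1766.94 = 37665.52
link = 38893.57/37665.52 = 1.032604
Chained index = 100 × 0.926290 × 1.032604 = 95.6491

95.65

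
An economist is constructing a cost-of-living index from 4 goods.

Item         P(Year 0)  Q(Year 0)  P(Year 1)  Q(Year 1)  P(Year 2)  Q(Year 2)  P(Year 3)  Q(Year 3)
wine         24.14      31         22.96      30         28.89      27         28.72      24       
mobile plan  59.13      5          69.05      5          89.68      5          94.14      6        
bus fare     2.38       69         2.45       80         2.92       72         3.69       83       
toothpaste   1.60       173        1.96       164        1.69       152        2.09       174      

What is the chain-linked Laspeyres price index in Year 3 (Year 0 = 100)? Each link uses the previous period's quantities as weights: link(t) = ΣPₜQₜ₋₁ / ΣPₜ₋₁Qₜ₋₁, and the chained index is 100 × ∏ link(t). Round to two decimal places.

Link Year 0→Year 1:
ΣP(Year 1)Q(Year 0) = 22.96×31 + 69.05×5 + 2.45×69 + 1.96×173 = 711.76 + 345.25 + 169.05 + 339.08 = 1565.14
ΣP(Year 0)Q(Year 0) = 24.14×31 + 59.13×5 + 2.38×69 + 1.60×173 = 748.34 + 295.65 + 164.22 + 276.8 = 1485.01
link = 1565.14/1485.01 = 1.053959
Link Year 1→Year 2:
ΣP(Year 2)Q(Year 1) = 28.89×30 + 89.68×5 + 2.92×80 + 1.69×164 = 866.7 + 448.4 + 233.6 + 277.16 = 1825.86
ΣP(Year 1)Q(Year 1) = 22.96×30 + 69.05×5 + 2.45×80 + 1.96×164 = 688.8 + 345.25 + 196 + 321.44 = 1551.49
link = 1825.86/1551.49 = 1.176843
Link Year 2→Year 3:
ΣP(Year 3)Q(Year 2) = 28.72×27 + 94.14×5 + 3.69×72 + 2.09×152 = 775.44 + 470.7 + 265.68 + 317.68 = 1829.5
ΣP(Year 2)Q(Year 2) = 28.89×27 + 89.68×5 + 2.92×72 + 1.69×152 = 780.03 + 448.4 + 210.24 + 256.88 = 1695.55
link = 1829.5/1695.55 = 1.079001
Chained index = 100 × 1.053959 × 1.176843 × 1.079001 = 133.8333

133.83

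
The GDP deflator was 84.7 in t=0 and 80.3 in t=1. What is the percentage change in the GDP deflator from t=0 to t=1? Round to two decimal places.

-5.19%

Change = (80.3 − 84.7) / 84.7 × 100
       = -4.4 / 84.7 × 100 = -5.1948%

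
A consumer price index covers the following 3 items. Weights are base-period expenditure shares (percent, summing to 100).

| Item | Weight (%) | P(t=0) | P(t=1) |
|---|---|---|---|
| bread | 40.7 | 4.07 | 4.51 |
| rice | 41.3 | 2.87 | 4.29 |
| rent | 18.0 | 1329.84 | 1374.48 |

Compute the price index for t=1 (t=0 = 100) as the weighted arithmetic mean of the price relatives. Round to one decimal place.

125.4

bread: 40.7 × (4.51/4.07) = 40.7 × 1.108108 = 45.1000
rice: 41.3 × (4.29/2.87) = 41.3 × 1.494774 = 61.7341
rent: 18.0 × (1374.48/1329.84) = 18.0 × 1.033568 = 18.6042
Index = Σ wᵢ·(p₁ᵢ/p₀ᵢ) = 45.1000 + 61.7341 + 18.6042 = 125.4384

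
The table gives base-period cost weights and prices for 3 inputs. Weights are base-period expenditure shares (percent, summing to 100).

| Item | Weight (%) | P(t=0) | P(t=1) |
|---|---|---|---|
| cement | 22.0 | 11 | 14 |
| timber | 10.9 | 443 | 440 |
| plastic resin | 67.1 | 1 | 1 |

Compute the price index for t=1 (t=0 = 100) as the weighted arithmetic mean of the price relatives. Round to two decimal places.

cement: 22.0 × (14/11) = 22.0 × 1.272727 = 28.0000
timber: 10.9 × (440/443) = 10.9 × 0.993228 = 10.8262
plastic resin: 67.1 × (1/1) = 67.1 × 1.000000 = 67.1000
Index = Σ wᵢ·(p₁ᵢ/p₀ᵢ) = 28.0000 + 10.8262 + 67.1000 = 105.9262

105.93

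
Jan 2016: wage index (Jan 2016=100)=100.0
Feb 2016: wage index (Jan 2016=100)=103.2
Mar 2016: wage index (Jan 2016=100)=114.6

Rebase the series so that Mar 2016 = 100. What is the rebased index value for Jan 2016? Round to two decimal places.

Rebased(Jan 2016) = 100.0 / 114.6 × 100 = 87.2600

87.26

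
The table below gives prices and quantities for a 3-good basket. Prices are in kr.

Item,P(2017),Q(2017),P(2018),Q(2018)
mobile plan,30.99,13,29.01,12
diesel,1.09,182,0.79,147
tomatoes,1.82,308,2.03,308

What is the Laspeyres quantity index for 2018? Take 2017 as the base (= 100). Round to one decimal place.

Laspeyres quantity index uses base-period prices as weights.
ΣP(2017)·Q(2018) = 30.99×12 + 1.09×147 + 1.82×308 = 371.88 + 160.23 + 560.56 = 1092.67
ΣP(2017)·Q(2017) = 30.99×13 + 1.09×182 + 1.82×308 = 402.87 + 198.38 + 560.56 = 1161.81
Index = 1092.67 / 1161.81 × 100 = 94.0489

94.0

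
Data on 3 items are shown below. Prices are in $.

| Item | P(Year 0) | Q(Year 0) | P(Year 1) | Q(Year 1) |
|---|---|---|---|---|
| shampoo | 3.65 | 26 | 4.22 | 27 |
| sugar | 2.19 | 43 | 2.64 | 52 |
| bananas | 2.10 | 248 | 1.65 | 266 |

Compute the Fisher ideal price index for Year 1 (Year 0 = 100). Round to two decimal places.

89.30

Laspeyres component (base-period weights):
ΣP(Year 1)Q(Year 0) = 4.22×26 + 2.64×43 + 1.65×248 = 109.72 + 113.52 + 409.2 = 632.44
ΣP(Year 0)Q(Year 0) = 3.65×26 + 2.19×43 + 2.10×248 = 94.9 + 94.17 + 520.8 = 709.87
L = 632.44 / 709.87 × 100 = 89.0924
Paasche component (current-period weights):
ΣP(Year 1)Q(Year 1) = 4.22×27 + 2.64×52 + 1.65×266 = 113.94 + 137.28 + 438.9 = 690.12
ΣP(Year 0)Q(Year 1) = 3.65×27 + 2.19×52 + 2.10×266 = 98.55 + 113.88 + 558.6 = 771.03
P = 690.12 / 771.03 × 100 = 89.5062
Fisher = √(L × P) = √(89.0924 × 89.5062) = 89.2991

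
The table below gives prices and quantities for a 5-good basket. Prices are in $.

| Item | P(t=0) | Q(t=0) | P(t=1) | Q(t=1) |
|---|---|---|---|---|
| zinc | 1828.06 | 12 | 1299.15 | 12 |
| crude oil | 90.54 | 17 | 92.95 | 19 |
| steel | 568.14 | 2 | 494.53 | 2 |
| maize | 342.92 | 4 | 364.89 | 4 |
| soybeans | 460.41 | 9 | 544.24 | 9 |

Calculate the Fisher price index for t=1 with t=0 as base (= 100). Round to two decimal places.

81.44

Laspeyres component (base-period weights):
ΣP(t=1)Q(t=0) = 1299.15×12 + 92.95×17 + 494.53×2 + 364.89×4 + 544.24×9 = 15589.8 + 1580.15 + 989.06 + 1459.56 + 4898.16 = 24516.73
ΣP(t=0)Q(t=0) = 1828.06×12 + 90.54×17 + 568.14×2 + 342.92×4 + 460.41×9 = 21936.72 + 1539.18 + 1136.28 + 1371.68 + 4143.69 = 30127.55
L = 24516.73 / 30127.55 × 100 = 81.3764
Paasche component (current-period weights):
ΣP(t=1)Q(t=1) = 1299.15×12 + 92.95×19 + 494.53×2 + 364.89×4 + 544.24×9 = 15589.8 + 1766.05 + 989.06 + 1459.56 + 4898.16 = 24702.63
ΣP(t=0)Q(t=1) = 1828.06×12 + 90.54×19 + 568.14×2 + 342.92×4 + 460.41×9 = 21936.72 + 1720.26 + 1136.28 + 1371.68 + 4143.69 = 30308.63
P = 24702.63 / 30308.63 × 100 = 81.5036
Fisher = √(L × P) = √(81.3764 × 81.5036) = 81.4400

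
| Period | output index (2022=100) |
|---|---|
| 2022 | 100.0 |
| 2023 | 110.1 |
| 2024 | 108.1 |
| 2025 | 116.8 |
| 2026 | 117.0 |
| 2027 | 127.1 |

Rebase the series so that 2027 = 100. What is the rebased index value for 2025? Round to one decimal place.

91.9

Rebased(2025) = 116.8 / 127.1 × 100 = 91.8961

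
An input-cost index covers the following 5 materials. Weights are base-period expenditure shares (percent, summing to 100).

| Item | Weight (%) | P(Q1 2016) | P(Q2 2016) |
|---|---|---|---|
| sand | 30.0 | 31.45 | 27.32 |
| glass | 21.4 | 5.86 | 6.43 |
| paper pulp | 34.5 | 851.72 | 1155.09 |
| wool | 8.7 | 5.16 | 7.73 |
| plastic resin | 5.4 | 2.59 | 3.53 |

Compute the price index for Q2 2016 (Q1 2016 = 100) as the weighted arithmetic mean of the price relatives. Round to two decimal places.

116.72

sand: 30.0 × (27.32/31.45) = 30.0 × 0.868680 = 26.0604
glass: 21.4 × (6.43/5.86) = 21.4 × 1.097270 = 23.4816
paper pulp: 34.5 × (1155.09/851.72) = 34.5 × 1.356185 = 46.7884
wool: 8.7 × (7.73/5.16) = 8.7 × 1.498062 = 13.0331
plastic resin: 5.4 × (3.53/2.59) = 5.4 × 1.362934 = 7.3598
Index = Σ wᵢ·(p₁ᵢ/p₀ᵢ) = 26.0604 + 23.4816 + 46.7884 + 13.0331 + 7.3598 = 116.7234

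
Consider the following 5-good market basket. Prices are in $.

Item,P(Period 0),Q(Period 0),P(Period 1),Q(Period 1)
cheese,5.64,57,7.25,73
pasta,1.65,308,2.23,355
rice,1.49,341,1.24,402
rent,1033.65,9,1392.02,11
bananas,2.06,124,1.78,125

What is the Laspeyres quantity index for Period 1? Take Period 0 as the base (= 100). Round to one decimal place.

Laspeyres quantity index uses base-period prices as weights.
ΣP(Period 0)·Q(Period 1) = 5.64×73 + 1.65×355 + 1.49×402 + 1033.65×11 + 2.06×125 = 411.72 + 585.75 + 598.98 + 11370.15 + 257.5 = 13224.1
ΣP(Period 0)·Q(Period 0) = 5.64×57 + 1.65×308 + 1.49×341 + 1033.65×9 + 2.06×124 = 321.48 + 508.2 + 508.09 + 9302.85 + 255.44 = 10896.06
Index = 13224.1 / 10896.06 × 100 = 121.3659

121.4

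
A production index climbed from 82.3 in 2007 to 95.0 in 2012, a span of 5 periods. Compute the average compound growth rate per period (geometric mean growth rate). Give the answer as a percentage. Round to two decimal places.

2.91%

Growth factor = (95.0/82.3)^(1/5) = (1.154313)^(1/5) = 1.029117
Growth rate = 1.029117 − 1 = 0.029117 = 2.9117%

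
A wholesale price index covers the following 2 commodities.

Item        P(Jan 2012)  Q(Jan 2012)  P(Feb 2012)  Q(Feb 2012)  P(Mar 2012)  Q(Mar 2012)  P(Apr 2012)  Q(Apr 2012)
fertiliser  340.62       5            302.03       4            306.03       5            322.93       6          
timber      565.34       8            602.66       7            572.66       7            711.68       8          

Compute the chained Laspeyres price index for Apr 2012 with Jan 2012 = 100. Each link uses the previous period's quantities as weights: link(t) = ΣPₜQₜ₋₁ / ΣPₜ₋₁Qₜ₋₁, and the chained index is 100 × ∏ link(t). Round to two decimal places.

116.79

Link Jan 2012→Feb 2012:
ΣP(Feb 2012)Q(Jan 2012) = 302.03×5 + 602.66×8 = 1510.15 + 4821.28 = 6331.43
ΣP(Jan 2012)Q(Jan 2012) = 340.62×5 + 565.34×8 = 1703.1 + 4522.72 = 6225.82
link = 6331.43/6225.82 = 1.016963
Link Feb 2012→Mar 2012:
ΣP(Mar 2012)Q(Feb 2012) = 306.03×4 + 572.66×7 = 1224.12 + 4008.62 = 5232.74
ΣP(Feb 2012)Q(Feb 2012) = 302.03×4 + 602.66×7 = 1208.12 + 4218.62 = 5426.74
link = 5232.74/5426.74 = 0.964251
Link Mar 2012→Apr 2012:
ΣP(Apr 2012)Q(Mar 2012) = 322.93×5 + 711.68×7 = 1614.65 + 4981.76 = 6596.41
ΣP(Mar 2012)Q(Mar 2012) = 306.03×5 + 572.66×7 = 1530.15 + 4008.62 = 5538.77
link = 6596.41/5538.77 = 1.190952
Chained index = 100 × 1.016963 × 0.964251 × 1.190952 = 116.7857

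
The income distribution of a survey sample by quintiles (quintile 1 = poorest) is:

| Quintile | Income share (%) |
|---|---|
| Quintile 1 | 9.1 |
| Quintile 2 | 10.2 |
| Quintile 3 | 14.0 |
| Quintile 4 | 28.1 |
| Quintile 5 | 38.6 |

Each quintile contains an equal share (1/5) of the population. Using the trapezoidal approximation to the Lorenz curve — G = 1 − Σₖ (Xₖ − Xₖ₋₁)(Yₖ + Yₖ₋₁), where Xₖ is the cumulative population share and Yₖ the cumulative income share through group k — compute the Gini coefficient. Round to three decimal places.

0.308

Cumulative income shares Yₖ: 0.0910, 0.1930, 0.3330, 0.6140, 1.0000
Σ (Xₖ−Xₖ₋₁)(Yₖ+Yₖ₋₁) = (1/5)(0.0910+0.0000) + (1/5)(0.1930+0.0910) + (1/5)(0.3330+0.1930) + (1/5)(0.6140+0.3330) + (1/5)(1.0000+0.6140)
  = 0.0182 + 0.0568 + 0.1052 + 0.1894 + 0.3228 = 0.6924
G = 1 − 0.6924 = 0.3076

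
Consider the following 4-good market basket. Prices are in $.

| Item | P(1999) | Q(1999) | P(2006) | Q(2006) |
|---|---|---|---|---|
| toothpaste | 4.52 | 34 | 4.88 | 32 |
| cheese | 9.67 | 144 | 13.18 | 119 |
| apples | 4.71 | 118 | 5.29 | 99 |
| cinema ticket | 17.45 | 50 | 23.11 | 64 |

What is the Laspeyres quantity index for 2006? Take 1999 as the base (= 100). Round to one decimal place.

Laspeyres quantity index uses base-period prices as weights.
ΣP(1999)·Q(2006) = 4.52×32 + 9.67×119 + 4.71×99 + 17.45×64 = 144.64 + 1150.73 + 466.29 + 1116.8 = 2878.46
ΣP(1999)·Q(1999) = 4.52×34 + 9.67×144 + 4.71×118 + 17.45×50 = 153.68 + 1392.48 + 555.78 + 872.5 = 2974.44
Index = 2878.46 / 2974.44 × 100 = 96.7732

96.8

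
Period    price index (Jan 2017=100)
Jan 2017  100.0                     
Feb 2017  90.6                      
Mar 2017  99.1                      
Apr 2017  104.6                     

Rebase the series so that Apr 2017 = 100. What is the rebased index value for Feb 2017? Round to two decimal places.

Rebased(Feb 2017) = 90.6 / 104.6 × 100 = 86.6157

86.62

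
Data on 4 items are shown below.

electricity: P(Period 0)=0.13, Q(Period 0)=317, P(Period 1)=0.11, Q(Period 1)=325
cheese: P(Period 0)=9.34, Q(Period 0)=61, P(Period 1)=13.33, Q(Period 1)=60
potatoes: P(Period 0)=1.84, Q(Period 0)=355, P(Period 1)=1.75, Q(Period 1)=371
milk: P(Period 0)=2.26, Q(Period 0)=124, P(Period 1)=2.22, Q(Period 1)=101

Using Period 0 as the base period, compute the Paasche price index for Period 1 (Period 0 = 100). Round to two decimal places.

Paasche price index uses current-period quantities as weights.
ΣP(Period 1)·Q(Period 1) = 0.11×325 + 13.33×60 + 1.75×371 + 2.22×101 = 35.75 + 799.8 + 649.25 + 224.22 = 1709.02
ΣP(Period 0)·Q(Period 1) = 0.13×325 + 9.34×60 + 1.84×371 + 2.26×101 = 42.25 + 560.4 + 682.64 + 228.26 = 1513.55
Index = 1709.02 / 1513.55 × 100 = 112.9147

112.91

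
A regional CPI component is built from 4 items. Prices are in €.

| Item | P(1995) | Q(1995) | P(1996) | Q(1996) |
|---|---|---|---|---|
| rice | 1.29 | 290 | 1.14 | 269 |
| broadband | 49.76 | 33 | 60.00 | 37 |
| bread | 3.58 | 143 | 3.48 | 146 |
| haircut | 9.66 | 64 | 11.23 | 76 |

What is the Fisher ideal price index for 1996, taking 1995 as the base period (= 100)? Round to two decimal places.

112.48

Laspeyres component (base-period weights):
ΣP(1996)Q(1995) = 1.14×290 + 60.00×33 + 3.48×143 + 11.23×64 = 330.6 + 1980 + 497.64 + 718.72 = 3526.96
ΣP(1995)Q(1995) = 1.29×290 + 49.76×33 + 3.58×143 + 9.66×64 = 374.1 + 1642.08 + 511.94 + 618.24 = 3146.36
L = 3526.96 / 3146.36 × 100 = 112.0965
Paasche component (current-period weights):
ΣP(1996)Q(1996) = 1.14×269 + 60.00×37 + 3.48×146 + 11.23×76 = 306.66 + 2220 + 508.08 + 853.48 = 3888.22
ΣP(1995)Q(1996) = 1.29×269 + 49.76×37 + 3.58×146 + 9.66×76 = 347.01 + 1841.12 + 522.68 + 734.16 = 3444.97
P = 3888.22 / 3444.97 × 100 = 112.8666
Fisher = √(L × P) = √(112.0965 × 112.8666) = 112.4809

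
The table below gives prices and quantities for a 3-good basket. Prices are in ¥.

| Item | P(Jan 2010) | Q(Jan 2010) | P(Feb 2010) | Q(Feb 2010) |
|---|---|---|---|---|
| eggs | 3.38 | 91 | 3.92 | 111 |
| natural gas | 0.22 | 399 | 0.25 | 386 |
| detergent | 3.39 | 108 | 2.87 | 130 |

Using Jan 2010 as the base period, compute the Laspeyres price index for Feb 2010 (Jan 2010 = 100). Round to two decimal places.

Laspeyres price index uses base-period quantities as weights.
ΣP(Feb 2010)·Q(Jan 2010) = 3.92×91 + 0.25×399 + 2.87×108 = 356.72 + 99.75 + 309.96 = 766.43
ΣP(Jan 2010)·Q(Jan 2010) = 3.38×91 + 0.22×399 + 3.39×108 = 307.58 + 87.78 + 366.12 = 761.48
Index = 766.43 / 761.48 × 100 = 100.6500

100.65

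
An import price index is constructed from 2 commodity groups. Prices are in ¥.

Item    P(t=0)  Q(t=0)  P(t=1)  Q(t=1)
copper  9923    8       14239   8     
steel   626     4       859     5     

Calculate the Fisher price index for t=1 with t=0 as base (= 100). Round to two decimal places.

Laspeyres component (base-period weights):
ΣP(t=1)Q(t=0) = 14239×8 + 859×4 = 113912 + 3436 = 117348
ΣP(t=0)Q(t=0) = 9923×8 + 626×4 = 79384 + 2504 = 81888
L = 117348 / 81888 × 100 = 143.3030
Paasche component (current-period weights):
ΣP(t=1)Q(t=1) = 14239×8 + 859×5 = 113912 + 4295 = 118207
ΣP(t=0)Q(t=1) = 9923×8 + 626×5 = 79384 + 3130 = 82514
P = 118207 / 82514 × 100 = 143.2569
Fisher = √(L × P) = √(143.3030 × 143.2569) = 143.2800

143.28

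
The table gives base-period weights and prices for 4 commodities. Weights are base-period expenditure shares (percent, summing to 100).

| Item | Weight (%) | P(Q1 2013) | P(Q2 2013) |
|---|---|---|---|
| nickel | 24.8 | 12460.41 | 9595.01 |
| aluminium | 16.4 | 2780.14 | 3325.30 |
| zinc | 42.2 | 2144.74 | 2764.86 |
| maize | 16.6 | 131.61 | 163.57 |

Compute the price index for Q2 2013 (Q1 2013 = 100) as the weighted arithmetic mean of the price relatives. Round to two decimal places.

113.75

nickel: 24.8 × (9595.01/12460.41) = 24.8 × 0.770040 = 19.0970
aluminium: 16.4 × (3325.30/2780.14) = 16.4 × 1.196091 = 19.6159
zinc: 42.2 × (2764.86/2144.74) = 42.2 × 1.289135 = 54.4015
maize: 16.6 × (163.57/131.61) = 16.6 × 1.242839 = 20.6311
Index = Σ wᵢ·(p₁ᵢ/p₀ᵢ) = 19.0970 + 19.6159 + 54.4015 + 20.6311 = 113.7455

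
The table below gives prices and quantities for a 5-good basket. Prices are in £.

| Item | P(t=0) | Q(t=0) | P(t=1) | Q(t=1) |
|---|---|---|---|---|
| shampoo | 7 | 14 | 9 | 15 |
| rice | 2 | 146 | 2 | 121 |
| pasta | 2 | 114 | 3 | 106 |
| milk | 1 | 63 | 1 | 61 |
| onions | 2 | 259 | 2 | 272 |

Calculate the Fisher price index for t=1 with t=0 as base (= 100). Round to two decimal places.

Laspeyres component (base-period weights):
ΣP(t=1)Q(t=0) = 9×14 + 2×146 + 3×114 + 1×63 + 2×259 = 126 + 292 + 342 + 63 + 518 = 1341
ΣP(t=0)Q(t=0) = 7×14 + 2×146 + 2×114 + 1×63 + 2×259 = 98 + 292 + 228 + 63 + 518 = 1199
L = 1341 / 1199 × 100 = 111.8432
Paasche component (current-period weights):
ΣP(t=1)Q(t=1) = 9×15 + 2×121 + 3×106 + 1×61 + 2×272 = 135 + 242 + 318 + 61 + 544 = 1300
ΣP(t=0)Q(t=1) = 7×15 + 2×121 + 2×106 + 1×61 + 2×272 = 105 + 242 + 212 + 61 + 544 = 1164
P = 1300 / 1164 × 100 = 111.6838
Fisher = √(L × P) = √(111.8432 × 111.6838) = 111.7635

111.76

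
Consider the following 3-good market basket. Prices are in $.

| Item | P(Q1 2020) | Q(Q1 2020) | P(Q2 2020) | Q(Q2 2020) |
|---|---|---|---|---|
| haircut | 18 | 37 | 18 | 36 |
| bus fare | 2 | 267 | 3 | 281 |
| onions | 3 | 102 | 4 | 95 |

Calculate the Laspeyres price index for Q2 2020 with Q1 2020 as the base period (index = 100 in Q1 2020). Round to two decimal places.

124.50

Laspeyres price index uses base-period quantities as weights.
ΣP(Q2 2020)·Q(Q1 2020) = 18×37 + 3×267 + 4×102 = 666 + 801 + 408 = 1875
ΣP(Q1 2020)·Q(Q1 2020) = 18×37 + 2×267 + 3×102 = 666 + 534 + 306 = 1506
Index = 1875 / 1506 × 100 = 124.5020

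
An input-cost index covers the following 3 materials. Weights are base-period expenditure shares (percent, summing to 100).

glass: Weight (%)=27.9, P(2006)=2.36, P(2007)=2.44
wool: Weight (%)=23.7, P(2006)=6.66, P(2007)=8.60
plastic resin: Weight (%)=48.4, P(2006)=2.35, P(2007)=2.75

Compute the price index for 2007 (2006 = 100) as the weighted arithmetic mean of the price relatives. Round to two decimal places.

116.09

glass: 27.9 × (2.44/2.36) = 27.9 × 1.033898 = 28.8458
wool: 23.7 × (8.60/6.66) = 23.7 × 1.291291 = 30.6036
plastic resin: 48.4 × (2.75/2.35) = 48.4 × 1.170213 = 56.6383
Index = Σ wᵢ·(p₁ᵢ/p₀ᵢ) = 28.8458 + 30.6036 + 56.6383 = 116.0877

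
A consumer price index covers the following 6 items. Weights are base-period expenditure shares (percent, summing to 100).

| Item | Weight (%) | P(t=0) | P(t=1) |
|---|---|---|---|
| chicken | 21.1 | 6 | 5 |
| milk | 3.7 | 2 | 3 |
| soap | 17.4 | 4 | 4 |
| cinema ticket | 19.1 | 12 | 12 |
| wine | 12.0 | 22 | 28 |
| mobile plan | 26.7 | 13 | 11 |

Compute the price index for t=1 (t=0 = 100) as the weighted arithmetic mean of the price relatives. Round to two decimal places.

chicken: 21.1 × (5/6) = 21.1 × 0.833333 = 17.5833
milk: 3.7 × (3/2) = 3.7 × 1.500000 = 5.5500
soap: 17.4 × (4/4) = 17.4 × 1.000000 = 17.4000
cinema ticket: 19.1 × (12/12) = 19.1 × 1.000000 = 19.1000
wine: 12.0 × (28/22) = 12.0 × 1.272727 = 15.2727
mobile plan: 26.7 × (11/13) = 26.7 × 0.846154 = 22.5923
Index = Σ wᵢ·(p₁ᵢ/p₀ᵢ) = 17.5833 + 5.5500 + 17.4000 + 19.1000 + 15.2727 + 22.5923 = 97.4984

97.50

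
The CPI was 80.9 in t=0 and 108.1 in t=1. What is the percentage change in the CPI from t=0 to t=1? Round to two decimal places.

Change = (108.1 − 80.9) / 80.9 × 100
       = 27.2 / 80.9 × 100 = 33.6218%

33.62%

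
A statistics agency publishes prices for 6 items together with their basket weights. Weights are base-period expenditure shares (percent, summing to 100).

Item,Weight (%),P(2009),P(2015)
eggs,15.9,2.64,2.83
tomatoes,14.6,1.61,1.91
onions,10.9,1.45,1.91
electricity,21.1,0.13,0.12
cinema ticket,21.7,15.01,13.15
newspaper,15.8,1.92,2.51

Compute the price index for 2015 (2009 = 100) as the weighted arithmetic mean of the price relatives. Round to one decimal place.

107.9

eggs: 15.9 × (2.83/2.64) = 15.9 × 1.071970 = 17.0443
tomatoes: 14.6 × (1.91/1.61) = 14.6 × 1.186335 = 17.3205
onions: 10.9 × (1.91/1.45) = 10.9 × 1.317241 = 14.3579
electricity: 21.1 × (0.12/0.13) = 21.1 × 0.923077 = 19.4769
cinema ticket: 21.7 × (13.15/15.01) = 21.7 × 0.876083 = 19.0110
newspaper: 15.8 × (2.51/1.92) = 15.8 × 1.307292 = 20.6552
Index = Σ wᵢ·(p₁ᵢ/p₀ᵢ) = 17.0443 + 17.3205 + 14.3579 + 19.4769 + 19.0110 + 20.6552 = 107.8659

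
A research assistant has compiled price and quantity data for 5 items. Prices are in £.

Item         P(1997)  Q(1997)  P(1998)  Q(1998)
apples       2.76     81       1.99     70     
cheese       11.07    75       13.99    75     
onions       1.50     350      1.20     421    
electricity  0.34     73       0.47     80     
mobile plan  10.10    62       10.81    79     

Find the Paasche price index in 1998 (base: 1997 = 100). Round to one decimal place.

104.2

Paasche price index uses current-period quantities as weights.
ΣP(1998)·Q(1998) = 1.99×70 + 13.99×75 + 1.20×421 + 0.47×80 + 10.81×79 = 139.3 + 1049.25 + 505.2 + 37.6 + 853.99 = 2585.34
ΣP(1997)·Q(1998) = 2.76×70 + 11.07×75 + 1.50×421 + 0.34×80 + 10.10×79 = 193.2 + 830.25 + 631.5 + 27.2 + 797.9 = 2480.05
Index = 2585.34 / 2480.05 × 100 = 104.2455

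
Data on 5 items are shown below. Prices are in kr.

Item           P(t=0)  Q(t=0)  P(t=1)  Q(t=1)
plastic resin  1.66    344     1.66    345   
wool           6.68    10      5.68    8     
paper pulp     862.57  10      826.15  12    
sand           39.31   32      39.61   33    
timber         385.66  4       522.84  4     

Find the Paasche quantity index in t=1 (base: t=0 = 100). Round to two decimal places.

113.73

Paasche quantity index uses current-period prices as weights.
ΣP(t=1)·Q(t=1) = 1.66×345 + 5.68×8 + 826.15×12 + 39.61×33 + 522.84×4 = 572.7 + 45.44 + 9913.8 + 1307.13 + 2091.36 = 13930.43
ΣP(t=1)·Q(t=0) = 1.66×344 + 5.68×10 + 826.15×10 + 39.61×32 + 522.84×4 = 571.04 + 56.8 + 8261.5 + 1267.52 + 2091.36 = 12248.22
Index = 13930.43 / 12248.22 × 100 = 113.7343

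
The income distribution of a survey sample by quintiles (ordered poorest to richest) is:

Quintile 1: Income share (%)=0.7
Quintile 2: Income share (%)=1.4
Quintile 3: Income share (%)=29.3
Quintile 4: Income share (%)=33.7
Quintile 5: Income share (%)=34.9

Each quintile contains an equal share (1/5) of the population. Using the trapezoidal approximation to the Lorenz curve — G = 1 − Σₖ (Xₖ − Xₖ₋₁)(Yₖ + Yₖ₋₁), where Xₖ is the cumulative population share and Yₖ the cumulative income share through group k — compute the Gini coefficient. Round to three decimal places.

0.403

Cumulative income shares Yₖ: 0.0070, 0.0210, 0.3140, 0.6510, 1.0000
Σ (Xₖ−Xₖ₋₁)(Yₖ+Yₖ₋₁) = (1/5)(0.0070+0.0000) + (1/5)(0.0210+0.0070) + (1/5)(0.3140+0.0210) + (1/5)(0.6510+0.3140) + (1/5)(1.0000+0.6510)
  = 0.0014 + 0.0056 + 0.0670 + 0.1930 + 0.3302 = 0.5972
G = 1 − 0.5972 = 0.4028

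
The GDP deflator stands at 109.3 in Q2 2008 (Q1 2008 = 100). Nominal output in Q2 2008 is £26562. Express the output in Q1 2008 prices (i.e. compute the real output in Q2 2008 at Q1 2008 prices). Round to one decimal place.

24301.9

Real = Nominal ÷ (Index/100) = 26562 ÷ (109.3/100)
     = 26562 ÷ 1.093 = 24301.9213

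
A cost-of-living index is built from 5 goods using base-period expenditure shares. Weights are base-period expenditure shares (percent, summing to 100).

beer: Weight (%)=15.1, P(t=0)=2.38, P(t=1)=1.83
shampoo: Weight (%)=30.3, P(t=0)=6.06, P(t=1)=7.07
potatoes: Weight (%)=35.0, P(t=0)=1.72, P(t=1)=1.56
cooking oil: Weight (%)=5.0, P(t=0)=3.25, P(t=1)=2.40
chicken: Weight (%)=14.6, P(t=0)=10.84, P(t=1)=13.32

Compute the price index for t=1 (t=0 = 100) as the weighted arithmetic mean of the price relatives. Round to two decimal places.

100.34

beer: 15.1 × (1.83/2.38) = 15.1 × 0.768908 = 11.6105
shampoo: 30.3 × (7.07/6.06) = 30.3 × 1.166667 = 35.3500
potatoes: 35.0 × (1.56/1.72) = 35.0 × 0.906977 = 31.7442
cooking oil: 5.0 × (2.40/3.25) = 5.0 × 0.738462 = 3.6923
chicken: 14.6 × (13.32/10.84) = 14.6 × 1.228782 = 17.9402
Index = Σ wᵢ·(p₁ᵢ/p₀ᵢ) = 11.6105 + 35.3500 + 31.7442 + 3.6923 + 17.9402 = 100.3372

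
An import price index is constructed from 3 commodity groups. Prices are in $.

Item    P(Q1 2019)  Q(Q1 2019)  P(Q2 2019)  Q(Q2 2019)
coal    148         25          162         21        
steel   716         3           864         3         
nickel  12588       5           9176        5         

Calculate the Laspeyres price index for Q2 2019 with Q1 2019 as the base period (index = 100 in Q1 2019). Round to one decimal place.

76.4

Laspeyres price index uses base-period quantities as weights.
ΣP(Q2 2019)·Q(Q1 2019) = 162×25 + 864×3 + 9176×5 = 4050 + 2592 + 45880 = 52522
ΣP(Q1 2019)·Q(Q1 2019) = 148×25 + 716×3 + 12588×5 = 3700 + 2148 + 62940 = 68788
Index = 52522 / 68788 × 100 = 76.3534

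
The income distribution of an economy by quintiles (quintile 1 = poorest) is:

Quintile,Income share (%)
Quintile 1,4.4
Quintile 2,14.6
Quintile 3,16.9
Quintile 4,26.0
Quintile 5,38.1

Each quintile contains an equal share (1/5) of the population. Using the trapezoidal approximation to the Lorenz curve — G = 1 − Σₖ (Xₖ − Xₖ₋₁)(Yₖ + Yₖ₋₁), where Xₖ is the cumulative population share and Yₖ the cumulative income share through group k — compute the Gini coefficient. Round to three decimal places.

0.315

Cumulative income shares Yₖ: 0.0440, 0.1900, 0.3590, 0.6190, 1.0000
Σ (Xₖ−Xₖ₋₁)(Yₖ+Yₖ₋₁) = (1/5)(0.0440+0.0000) + (1/5)(0.1900+0.0440) + (1/5)(0.3590+0.1900) + (1/5)(0.6190+0.3590) + (1/5)(1.0000+0.6190)
  = 0.0088 + 0.0468 + 0.1098 + 0.1956 + 0.3238 = 0.6848
G = 1 − 0.6848 = 0.3152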